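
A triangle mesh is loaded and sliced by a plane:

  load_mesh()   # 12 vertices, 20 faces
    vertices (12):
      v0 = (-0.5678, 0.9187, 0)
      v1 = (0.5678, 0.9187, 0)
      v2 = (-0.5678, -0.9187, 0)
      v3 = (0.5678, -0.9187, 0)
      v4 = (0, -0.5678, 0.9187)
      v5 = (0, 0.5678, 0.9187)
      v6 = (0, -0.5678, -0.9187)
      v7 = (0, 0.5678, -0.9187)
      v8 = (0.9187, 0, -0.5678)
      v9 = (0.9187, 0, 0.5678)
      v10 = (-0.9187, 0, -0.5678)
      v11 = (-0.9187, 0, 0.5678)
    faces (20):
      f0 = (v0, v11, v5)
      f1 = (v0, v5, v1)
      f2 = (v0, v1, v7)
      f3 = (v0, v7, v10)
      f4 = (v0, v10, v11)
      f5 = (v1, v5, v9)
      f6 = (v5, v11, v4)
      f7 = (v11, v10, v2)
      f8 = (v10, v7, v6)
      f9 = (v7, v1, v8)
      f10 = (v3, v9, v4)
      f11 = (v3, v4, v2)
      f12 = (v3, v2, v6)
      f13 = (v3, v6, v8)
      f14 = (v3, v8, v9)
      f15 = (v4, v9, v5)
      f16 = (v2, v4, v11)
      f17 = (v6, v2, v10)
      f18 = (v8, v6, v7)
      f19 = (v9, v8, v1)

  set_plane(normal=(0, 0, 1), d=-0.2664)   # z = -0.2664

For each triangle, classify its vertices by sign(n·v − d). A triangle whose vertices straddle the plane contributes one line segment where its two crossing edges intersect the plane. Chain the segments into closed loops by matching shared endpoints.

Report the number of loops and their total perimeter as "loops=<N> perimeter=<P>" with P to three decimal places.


loops=1 perimeter=5.563

Straddling triangles (10 of 20):
  (v0,v1,v7) [++-] → (0.403152, 0.816948, -0.2664)–(-0.403152, 0.816948, -0.2664)  len=0.8063
  (v0,v7,v10) [+--] → (-0.403152, 0.816948, -0.2664)–(-0.732435, 0.487665, -0.2664)  len=0.4657
  (v0,v10,v11) [+-+] → (-0.732435, 0.487665, -0.2664)–(-0.9187, 0, -0.2664)  len=0.5220
  (v11,v10,v2) [+-+] → (-0.9187, 0, -0.2664)–(-0.732435, -0.487665, -0.2664)  len=0.5220
  (v7,v1,v8) [-+-] → (0.403152, 0.816948, -0.2664)–(0.732435, 0.487665, -0.2664)  len=0.4657
  (v3,v2,v6) [++-] → (-0.403152, -0.816948, -0.2664)–(0.403152, -0.816948, -0.2664)  len=0.8063
  (v3,v6,v8) [+--] → (0.403152, -0.816948, -0.2664)–(0.732435, -0.487665, -0.2664)  len=0.4657
  (v3,v8,v9) [+-+] → (0.732435, -0.487665, -0.2664)–(0.9187, 0, -0.2664)  len=0.5220
  (v6,v2,v10) [-+-] → (-0.403152, -0.816948, -0.2664)–(-0.732435, -0.487665, -0.2664)  len=0.4657
  (v9,v8,v1) [+-+] → (0.9187, 0, -0.2664)–(0.732435, 0.487665, -0.2664)  len=0.5220

Chained into 1 loop(s):
  loop 1: 10 segments, perimeter = 5.5634
Total perimeter = 5.563


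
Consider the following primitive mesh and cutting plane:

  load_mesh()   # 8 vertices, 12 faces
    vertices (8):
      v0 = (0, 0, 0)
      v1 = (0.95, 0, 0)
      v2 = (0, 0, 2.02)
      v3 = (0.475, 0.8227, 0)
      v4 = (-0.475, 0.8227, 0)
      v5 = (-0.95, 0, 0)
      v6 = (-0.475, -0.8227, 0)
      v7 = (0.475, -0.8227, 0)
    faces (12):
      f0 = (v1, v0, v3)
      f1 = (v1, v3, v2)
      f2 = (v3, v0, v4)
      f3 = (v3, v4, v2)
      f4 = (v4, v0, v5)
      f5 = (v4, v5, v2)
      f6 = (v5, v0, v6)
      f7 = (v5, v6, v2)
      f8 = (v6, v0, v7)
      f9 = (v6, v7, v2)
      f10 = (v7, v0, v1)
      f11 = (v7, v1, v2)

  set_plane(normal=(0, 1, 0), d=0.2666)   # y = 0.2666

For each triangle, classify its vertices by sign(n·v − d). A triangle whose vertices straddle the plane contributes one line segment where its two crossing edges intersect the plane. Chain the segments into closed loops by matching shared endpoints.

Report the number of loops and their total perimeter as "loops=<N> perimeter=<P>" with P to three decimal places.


Straddling triangles (6 of 12):
  (v1,v0,v3) [--+] → (0.153926, 0.2666, 0)–(0.796074, 0.2666, 0)  len=0.6421
  (v1,v3,v2) [-+-] → (0.796074, 0.2666, 0)–(0.153926, 0.2666, 1.36541)  len=1.5089
  (v3,v0,v4) [+-+] → (0.153926, 0.2666, 0)–(-0.153926, 0.2666, 0)  len=0.3079
  (v3,v4,v2) [++-] → (-0.153926, 0.2666, 1.36541)–(0.153926, 0.2666, 1.36541)  len=0.3079
  (v4,v0,v5) [+--] → (-0.153926, 0.2666, 0)–(-0.796074, 0.2666, 0)  len=0.6421
  (v4,v5,v2) [+--] → (-0.796074, 0.2666, 0)–(-0.153926, 0.2666, 1.36541)  len=1.5089

Chained into 1 loop(s):
  loop 1: 6 segments, perimeter = 4.9177
Total perimeter = 4.918

loops=1 perimeter=4.918


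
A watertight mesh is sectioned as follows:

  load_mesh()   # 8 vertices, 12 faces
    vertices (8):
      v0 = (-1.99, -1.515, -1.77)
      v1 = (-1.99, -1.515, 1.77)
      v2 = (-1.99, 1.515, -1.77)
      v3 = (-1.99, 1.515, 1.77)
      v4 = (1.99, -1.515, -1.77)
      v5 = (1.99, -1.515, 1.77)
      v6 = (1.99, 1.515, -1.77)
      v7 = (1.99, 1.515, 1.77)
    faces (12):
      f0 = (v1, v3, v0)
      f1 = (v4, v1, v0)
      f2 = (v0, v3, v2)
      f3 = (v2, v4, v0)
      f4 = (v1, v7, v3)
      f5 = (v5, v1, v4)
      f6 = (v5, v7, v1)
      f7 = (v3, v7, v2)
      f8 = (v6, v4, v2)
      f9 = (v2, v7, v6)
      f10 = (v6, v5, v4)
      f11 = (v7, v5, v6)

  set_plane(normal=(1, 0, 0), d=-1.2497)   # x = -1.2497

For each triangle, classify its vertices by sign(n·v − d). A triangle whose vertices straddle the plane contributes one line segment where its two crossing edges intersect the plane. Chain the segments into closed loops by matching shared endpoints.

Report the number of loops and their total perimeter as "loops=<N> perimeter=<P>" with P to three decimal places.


loops=1 perimeter=13.140

Straddling triangles (8 of 12):
  (v4,v1,v0) [+--] → (-1.2497, -1.515, 1.11154)–(-1.2497, -1.515, -1.77)  len=2.8815
  (v2,v4,v0) [-+-] → (-1.2497, 0.951405, -1.77)–(-1.2497, -1.515, -1.77)  len=2.4664
  (v1,v7,v3) [-+-] → (-1.2497, -0.951405, 1.77)–(-1.2497, 1.515, 1.77)  len=2.4664
  (v5,v1,v4) [+-+] → (-1.2497, -1.515, 1.77)–(-1.2497, -1.515, 1.11154)  len=0.6585
  (v5,v7,v1) [++-] → (-1.2497, -0.951405, 1.77)–(-1.2497, -1.515, 1.77)  len=0.5636
  (v3,v7,v2) [-+-] → (-1.2497, 1.515, 1.77)–(-1.2497, 1.515, -1.11154)  len=2.8815
  (v6,v4,v2) [++-] → (-1.2497, 0.951405, -1.77)–(-1.2497, 1.515, -1.77)  len=0.5636
  (v2,v7,v6) [-++] → (-1.2497, 1.515, -1.11154)–(-1.2497, 1.515, -1.77)  len=0.6585

Chained into 1 loop(s):
  loop 1: 8 segments, perimeter = 13.1400
Total perimeter = 13.140


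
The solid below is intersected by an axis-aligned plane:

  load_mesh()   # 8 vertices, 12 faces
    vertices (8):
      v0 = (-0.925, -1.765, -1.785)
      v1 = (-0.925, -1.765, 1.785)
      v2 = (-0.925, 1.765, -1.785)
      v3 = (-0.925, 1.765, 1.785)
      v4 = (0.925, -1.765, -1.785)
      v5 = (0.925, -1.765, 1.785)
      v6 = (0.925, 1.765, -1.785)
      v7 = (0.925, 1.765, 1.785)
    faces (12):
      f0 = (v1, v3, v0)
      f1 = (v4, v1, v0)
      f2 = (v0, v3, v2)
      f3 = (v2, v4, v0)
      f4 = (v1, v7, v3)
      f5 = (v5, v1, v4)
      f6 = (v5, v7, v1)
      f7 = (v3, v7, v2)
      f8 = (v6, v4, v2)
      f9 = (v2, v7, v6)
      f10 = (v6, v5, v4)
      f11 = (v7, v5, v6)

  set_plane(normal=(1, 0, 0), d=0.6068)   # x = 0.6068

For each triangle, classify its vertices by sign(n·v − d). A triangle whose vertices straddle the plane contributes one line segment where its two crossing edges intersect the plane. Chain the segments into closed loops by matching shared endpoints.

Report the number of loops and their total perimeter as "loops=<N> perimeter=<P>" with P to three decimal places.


Straddling triangles (8 of 12):
  (v4,v1,v0) [+--] → (0.6068, -1.765, -1.17096)–(0.6068, -1.765, -1.785)  len=0.6140
  (v2,v4,v0) [-+-] → (0.6068, -1.15784, -1.785)–(0.6068, -1.765, -1.785)  len=0.6072
  (v1,v7,v3) [-+-] → (0.6068, 1.15784, 1.785)–(0.6068, 1.765, 1.785)  len=0.6072
  (v5,v1,v4) [+-+] → (0.6068, -1.765, 1.785)–(0.6068, -1.765, -1.17096)  len=2.9560
  (v5,v7,v1) [++-] → (0.6068, 1.15784, 1.785)–(0.6068, -1.765, 1.785)  len=2.9228
  (v3,v7,v2) [-+-] → (0.6068, 1.765, 1.785)–(0.6068, 1.765, 1.17096)  len=0.6140
  (v6,v4,v2) [++-] → (0.6068, -1.15784, -1.785)–(0.6068, 1.765, -1.785)  len=2.9228
  (v2,v7,v6) [-++] → (0.6068, 1.765, 1.17096)–(0.6068, 1.765, -1.785)  len=2.9560

Chained into 1 loop(s):
  loop 1: 8 segments, perimeter = 14.2000
Total perimeter = 14.200

loops=1 perimeter=14.200


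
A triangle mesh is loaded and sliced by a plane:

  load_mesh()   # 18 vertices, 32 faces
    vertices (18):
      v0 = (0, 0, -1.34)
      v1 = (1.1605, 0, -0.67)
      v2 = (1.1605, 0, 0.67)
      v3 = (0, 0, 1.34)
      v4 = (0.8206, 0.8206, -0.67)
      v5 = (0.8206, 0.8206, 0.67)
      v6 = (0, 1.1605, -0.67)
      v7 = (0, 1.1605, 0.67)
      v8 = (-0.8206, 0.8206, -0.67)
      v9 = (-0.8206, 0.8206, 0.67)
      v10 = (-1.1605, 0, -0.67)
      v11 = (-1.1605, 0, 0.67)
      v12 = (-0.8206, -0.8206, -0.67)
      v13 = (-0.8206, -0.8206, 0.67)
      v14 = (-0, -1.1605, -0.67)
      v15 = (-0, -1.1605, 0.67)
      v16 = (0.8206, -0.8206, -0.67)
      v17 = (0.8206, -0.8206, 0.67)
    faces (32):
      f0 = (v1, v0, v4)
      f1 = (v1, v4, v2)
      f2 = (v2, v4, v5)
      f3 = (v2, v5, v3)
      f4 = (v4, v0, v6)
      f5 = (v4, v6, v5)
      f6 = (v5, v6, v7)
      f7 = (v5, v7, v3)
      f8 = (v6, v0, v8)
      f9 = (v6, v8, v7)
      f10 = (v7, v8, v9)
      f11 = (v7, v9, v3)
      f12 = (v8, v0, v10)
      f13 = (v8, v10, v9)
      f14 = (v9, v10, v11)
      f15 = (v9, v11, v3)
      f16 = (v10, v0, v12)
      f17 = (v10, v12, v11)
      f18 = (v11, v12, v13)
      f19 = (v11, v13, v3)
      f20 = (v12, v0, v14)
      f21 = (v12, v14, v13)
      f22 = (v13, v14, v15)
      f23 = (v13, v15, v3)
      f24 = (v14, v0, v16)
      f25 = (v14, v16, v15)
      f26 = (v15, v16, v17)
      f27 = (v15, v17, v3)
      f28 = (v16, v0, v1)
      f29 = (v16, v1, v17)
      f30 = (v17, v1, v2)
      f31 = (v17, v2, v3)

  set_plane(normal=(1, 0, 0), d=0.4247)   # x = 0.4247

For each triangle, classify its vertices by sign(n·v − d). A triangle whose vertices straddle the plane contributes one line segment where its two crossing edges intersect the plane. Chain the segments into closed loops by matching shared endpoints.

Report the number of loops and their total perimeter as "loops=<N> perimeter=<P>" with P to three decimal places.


Straddling triangles (12 of 32):
  (v1,v0,v4) [+-+] → (0.4247, 0, -1.0948)–(0.4247, 0.4247, -0.993243)  len=0.4367
  (v2,v5,v3) [++-] → (0.4247, 0.4247, 0.993243)–(0.4247, 0, 1.0948)  len=0.4367
  (v4,v0,v6) [+--] → (0.4247, 0.4247, -0.993243)–(0.4247, 0.984585, -0.67)  len=0.6465
  (v4,v6,v5) [+-+] → (0.4247, 0.984585, -0.67)–(0.4247, 0.984585, 0.0235145)  len=0.6935
  (v5,v6,v7) [+--] → (0.4247, 0.984585, 0.0235145)–(0.4247, 0.984585, 0.67)  len=0.6465
  (v5,v7,v3) [+--] → (0.4247, 0.984585, 0.67)–(0.4247, 0.4247, 0.993243)  len=0.6465
  (v14,v0,v16) [--+] → (0.4247, -0.4247, -0.993243)–(0.4247, -0.984585, -0.67)  len=0.6465
  (v14,v16,v15) [-+-] → (0.4247, -0.984585, -0.67)–(0.4247, -0.984585, -0.0235145)  len=0.6465
  (v15,v16,v17) [-++] → (0.4247, -0.984585, -0.0235145)–(0.4247, -0.984585, 0.67)  len=0.6935
  (v15,v17,v3) [-+-] → (0.4247, -0.984585, 0.67)–(0.4247, -0.4247, 0.993243)  len=0.6465
  (v16,v0,v1) [+-+] → (0.4247, -0.4247, -0.993243)–(0.4247, 0, -1.0948)  len=0.4367
  (v17,v2,v3) [++-] → (0.4247, 0, 1.0948)–(0.4247, -0.4247, 0.993243)  len=0.4367

Chained into 1 loop(s):
  loop 1: 12 segments, perimeter = 7.0127
Total perimeter = 7.013

loops=1 perimeter=7.013


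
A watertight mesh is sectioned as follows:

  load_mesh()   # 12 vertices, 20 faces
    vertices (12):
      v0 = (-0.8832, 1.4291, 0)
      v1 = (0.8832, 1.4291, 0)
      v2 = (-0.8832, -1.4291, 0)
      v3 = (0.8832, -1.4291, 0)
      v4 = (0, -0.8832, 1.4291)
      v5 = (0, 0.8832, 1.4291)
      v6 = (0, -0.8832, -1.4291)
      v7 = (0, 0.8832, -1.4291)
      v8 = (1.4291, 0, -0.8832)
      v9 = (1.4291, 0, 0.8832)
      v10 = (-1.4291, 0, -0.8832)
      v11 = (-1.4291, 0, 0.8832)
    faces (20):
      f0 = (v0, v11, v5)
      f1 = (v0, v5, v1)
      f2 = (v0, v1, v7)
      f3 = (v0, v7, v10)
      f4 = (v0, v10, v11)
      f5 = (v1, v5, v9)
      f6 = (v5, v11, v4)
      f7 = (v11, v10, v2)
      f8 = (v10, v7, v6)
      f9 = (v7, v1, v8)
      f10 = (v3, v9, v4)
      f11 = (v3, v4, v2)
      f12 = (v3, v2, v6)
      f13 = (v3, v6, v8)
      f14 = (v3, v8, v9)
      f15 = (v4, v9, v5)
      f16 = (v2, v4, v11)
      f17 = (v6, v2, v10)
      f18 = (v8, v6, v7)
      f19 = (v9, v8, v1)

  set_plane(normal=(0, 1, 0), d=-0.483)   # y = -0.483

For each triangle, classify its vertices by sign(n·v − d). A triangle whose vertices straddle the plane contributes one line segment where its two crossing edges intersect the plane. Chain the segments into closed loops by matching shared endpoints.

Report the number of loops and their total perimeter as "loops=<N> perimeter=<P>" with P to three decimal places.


Straddling triangles (10 of 20):
  (v5,v11,v4) [++-] → (-0.647561, -0.483, 1.18174)–(0, -0.483, 1.4291)  len=0.6932
  (v11,v10,v2) [++-] → (-1.2446, -0.483, -0.584701)–(-1.2446, -0.483, 0.584701)  len=1.1694
  (v10,v7,v6) [++-] → (0, -0.483, -1.4291)–(-0.647561, -0.483, -1.18174)  len=0.6932
  (v3,v9,v4) [-+-] → (1.2446, -0.483, 0.584701)–(0.647561, -0.483, 1.18174)  len=0.8443
  (v3,v6,v8) [--+] → (0.647561, -0.483, -1.18174)–(1.2446, -0.483, -0.584701)  len=0.8443
  (v3,v8,v9) [-++] → (1.2446, -0.483, -0.584701)–(1.2446, -0.483, 0.584701)  len=1.1694
  (v4,v9,v5) [-++] → (0.647561, -0.483, 1.18174)–(0, -0.483, 1.4291)  len=0.6932
  (v2,v4,v11) [--+] → (-0.647561, -0.483, 1.18174)–(-1.2446, -0.483, 0.584701)  len=0.8443
  (v6,v2,v10) [--+] → (-1.2446, -0.483, -0.584701)–(-0.647561, -0.483, -1.18174)  len=0.8443
  (v8,v6,v7) [+-+] → (0.647561, -0.483, -1.18174)–(0, -0.483, -1.4291)  len=0.6932

Chained into 1 loop(s):
  loop 1: 10 segments, perimeter = 8.4890
Total perimeter = 8.489

loops=1 perimeter=8.489


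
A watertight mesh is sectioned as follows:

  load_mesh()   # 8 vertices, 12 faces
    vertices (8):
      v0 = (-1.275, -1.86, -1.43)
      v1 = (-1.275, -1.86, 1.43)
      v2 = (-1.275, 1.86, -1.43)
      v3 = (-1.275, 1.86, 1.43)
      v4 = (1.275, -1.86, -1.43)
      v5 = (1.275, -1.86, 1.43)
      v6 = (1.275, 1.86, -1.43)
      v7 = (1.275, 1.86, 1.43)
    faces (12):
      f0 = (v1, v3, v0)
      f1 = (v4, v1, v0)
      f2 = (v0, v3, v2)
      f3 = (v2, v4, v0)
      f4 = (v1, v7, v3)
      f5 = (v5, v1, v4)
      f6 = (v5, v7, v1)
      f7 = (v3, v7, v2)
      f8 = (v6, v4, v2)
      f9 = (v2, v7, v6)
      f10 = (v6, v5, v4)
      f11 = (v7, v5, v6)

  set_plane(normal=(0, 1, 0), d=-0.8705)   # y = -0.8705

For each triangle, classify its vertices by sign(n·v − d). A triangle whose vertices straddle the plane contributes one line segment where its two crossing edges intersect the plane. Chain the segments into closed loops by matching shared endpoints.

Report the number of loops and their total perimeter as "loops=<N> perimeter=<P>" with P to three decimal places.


loops=1 perimeter=10.820

Straddling triangles (8 of 12):
  (v1,v3,v0) [-+-] → (-1.275, -0.8705, 1.43)–(-1.275, -0.8705, -0.669255)  len=2.0993
  (v0,v3,v2) [-++] → (-1.275, -0.8705, -0.669255)–(-1.275, -0.8705, -1.43)  len=0.7607
  (v2,v4,v0) [+--] → (0.596714, -0.8705, -1.43)–(-1.275, -0.8705, -1.43)  len=1.8717
  (v1,v7,v3) [-++] → (-0.596714, -0.8705, 1.43)–(-1.275, -0.8705, 1.43)  len=0.6783
  (v5,v7,v1) [-+-] → (1.275, -0.8705, 1.43)–(-0.596714, -0.8705, 1.43)  len=1.8717
  (v6,v4,v2) [+-+] → (1.275, -0.8705, -1.43)–(0.596714, -0.8705, -1.43)  len=0.6783
  (v6,v5,v4) [+--] → (1.275, -0.8705, 0.669255)–(1.275, -0.8705, -1.43)  len=2.0993
  (v7,v5,v6) [+-+] → (1.275, -0.8705, 1.43)–(1.275, -0.8705, 0.669255)  len=0.7607

Chained into 1 loop(s):
  loop 1: 8 segments, perimeter = 10.8200
Total perimeter = 10.820


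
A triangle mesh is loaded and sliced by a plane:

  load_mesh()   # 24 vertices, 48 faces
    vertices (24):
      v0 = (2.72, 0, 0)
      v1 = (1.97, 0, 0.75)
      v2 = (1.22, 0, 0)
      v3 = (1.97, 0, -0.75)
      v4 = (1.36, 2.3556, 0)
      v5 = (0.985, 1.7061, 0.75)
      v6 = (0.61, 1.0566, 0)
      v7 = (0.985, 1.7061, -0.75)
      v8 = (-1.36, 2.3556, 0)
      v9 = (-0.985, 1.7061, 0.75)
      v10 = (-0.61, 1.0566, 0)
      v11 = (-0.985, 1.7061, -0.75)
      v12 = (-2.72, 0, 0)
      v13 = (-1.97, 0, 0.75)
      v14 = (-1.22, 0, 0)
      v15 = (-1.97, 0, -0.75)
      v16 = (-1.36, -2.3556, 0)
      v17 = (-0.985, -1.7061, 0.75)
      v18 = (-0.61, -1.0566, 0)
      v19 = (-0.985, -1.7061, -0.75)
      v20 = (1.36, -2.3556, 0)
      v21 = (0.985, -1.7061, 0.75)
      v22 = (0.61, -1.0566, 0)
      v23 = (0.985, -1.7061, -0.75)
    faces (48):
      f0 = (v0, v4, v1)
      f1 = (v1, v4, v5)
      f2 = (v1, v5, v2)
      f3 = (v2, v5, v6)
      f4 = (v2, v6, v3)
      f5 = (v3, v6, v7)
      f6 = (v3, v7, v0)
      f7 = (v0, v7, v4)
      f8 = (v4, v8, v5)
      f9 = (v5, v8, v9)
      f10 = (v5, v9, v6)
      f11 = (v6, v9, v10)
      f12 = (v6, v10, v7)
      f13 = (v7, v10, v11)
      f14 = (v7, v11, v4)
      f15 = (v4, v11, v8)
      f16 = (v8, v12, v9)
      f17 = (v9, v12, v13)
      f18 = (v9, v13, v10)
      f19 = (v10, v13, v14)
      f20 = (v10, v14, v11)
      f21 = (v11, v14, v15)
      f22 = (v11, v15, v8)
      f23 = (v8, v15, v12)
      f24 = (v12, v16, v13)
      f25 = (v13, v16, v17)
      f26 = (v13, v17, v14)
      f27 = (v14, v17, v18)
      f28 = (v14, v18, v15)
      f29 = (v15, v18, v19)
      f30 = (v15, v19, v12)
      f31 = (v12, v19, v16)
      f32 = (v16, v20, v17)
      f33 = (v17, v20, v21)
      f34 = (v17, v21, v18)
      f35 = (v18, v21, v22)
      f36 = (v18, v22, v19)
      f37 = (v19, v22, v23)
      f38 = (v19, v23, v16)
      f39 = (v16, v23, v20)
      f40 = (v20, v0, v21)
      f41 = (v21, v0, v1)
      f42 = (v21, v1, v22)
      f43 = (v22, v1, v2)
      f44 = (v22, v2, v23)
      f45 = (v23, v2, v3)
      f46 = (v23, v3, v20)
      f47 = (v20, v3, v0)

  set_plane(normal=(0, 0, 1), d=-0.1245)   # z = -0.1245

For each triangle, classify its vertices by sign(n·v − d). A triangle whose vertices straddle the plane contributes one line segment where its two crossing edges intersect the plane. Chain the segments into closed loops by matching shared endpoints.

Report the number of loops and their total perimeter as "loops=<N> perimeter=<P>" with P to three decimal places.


Straddling triangles (24 of 48):
  (v2,v6,v3) [++-] → (0.83576, 0.881204, -0.1245)–(1.3445, 0, -0.1245)  len=1.0175
  (v3,v6,v7) [-+-] → (0.83576, 0.881204, -0.1245)–(0.67225, 1.16442, -0.1245)  len=0.3270
  (v3,v7,v0) [--+] → (2.43199, 0.283213, -0.1245)–(2.5955, 0, -0.1245)  len=0.3270
  (v0,v7,v4) [+-+] → (2.43199, 0.283213, -0.1245)–(1.29775, 2.24778, -0.1245)  len=2.2685
  (v6,v10,v7) [++-] → (-0.34523, 1.16442, -0.1245)–(0.67225, 1.16442, -0.1245)  len=1.0175
  (v7,v10,v11) [-+-] → (-0.34523, 1.16442, -0.1245)–(-0.67225, 1.16442, -0.1245)  len=0.3270
  (v7,v11,v4) [--+] → (0.97073, 2.24778, -0.1245)–(1.29775, 2.24778, -0.1245)  len=0.3270
  (v4,v11,v8) [+-+] → (0.97073, 2.24778, -0.1245)–(-1.29775, 2.24778, -0.1245)  len=2.2685
  (v10,v14,v11) [++-] → (-1.18099, 0.283213, -0.1245)–(-0.67225, 1.16442, -0.1245)  len=1.0175
  (v11,v14,v15) [-+-] → (-1.18099, 0.283213, -0.1245)–(-1.3445, 0, -0.1245)  len=0.3270
  (v11,v15,v8) [--+] → (-1.46126, 1.96457, -0.1245)–(-1.29775, 2.24778, -0.1245)  len=0.3270
  (v8,v15,v12) [+-+] → (-1.46126, 1.96457, -0.1245)–(-2.5955, 0, -0.1245)  len=2.2685
  (v14,v18,v15) [++-] → (-0.83576, -0.881204, -0.1245)–(-1.3445, 0, -0.1245)  len=1.0175
  (v15,v18,v19) [-+-] → (-0.83576, -0.881204, -0.1245)–(-0.67225, -1.16442, -0.1245)  len=0.3270
  (v15,v19,v12) [--+] → (-2.43199, -0.283213, -0.1245)–(-2.5955, 0, -0.1245)  len=0.3270
  (v12,v19,v16) [+-+] → (-2.43199, -0.283213, -0.1245)–(-1.29775, -2.24778, -0.1245)  len=2.2685
  (v18,v22,v19) [++-] → (0.34523, -1.16442, -0.1245)–(-0.67225, -1.16442, -0.1245)  len=1.0175
  (v19,v22,v23) [-+-] → (0.34523, -1.16442, -0.1245)–(0.67225, -1.16442, -0.1245)  len=0.3270
  (v19,v23,v16) [--+] → (-0.97073, -2.24778, -0.1245)–(-1.29775, -2.24778, -0.1245)  len=0.3270
  (v16,v23,v20) [+-+] → (-0.97073, -2.24778, -0.1245)–(1.29775, -2.24778, -0.1245)  len=2.2685
  (v22,v2,v23) [++-] → (1.18099, -0.283213, -0.1245)–(0.67225, -1.16442, -0.1245)  len=1.0175
  (v23,v2,v3) [-+-] → (1.18099, -0.283213, -0.1245)–(1.3445, 0, -0.1245)  len=0.3270
  (v23,v3,v20) [--+] → (1.46126, -1.96457, -0.1245)–(1.29775, -2.24778, -0.1245)  len=0.3270
  (v20,v3,v0) [+-+] → (1.46126, -1.96457, -0.1245)–(2.5955, 0, -0.1245)  len=2.2685

Chained into 2 loop(s):
  loop 1: 12 segments, perimeter = 8.0672
  loop 2: 12 segments, perimeter = 15.5730
Total perimeter = 23.640

loops=2 perimeter=23.640


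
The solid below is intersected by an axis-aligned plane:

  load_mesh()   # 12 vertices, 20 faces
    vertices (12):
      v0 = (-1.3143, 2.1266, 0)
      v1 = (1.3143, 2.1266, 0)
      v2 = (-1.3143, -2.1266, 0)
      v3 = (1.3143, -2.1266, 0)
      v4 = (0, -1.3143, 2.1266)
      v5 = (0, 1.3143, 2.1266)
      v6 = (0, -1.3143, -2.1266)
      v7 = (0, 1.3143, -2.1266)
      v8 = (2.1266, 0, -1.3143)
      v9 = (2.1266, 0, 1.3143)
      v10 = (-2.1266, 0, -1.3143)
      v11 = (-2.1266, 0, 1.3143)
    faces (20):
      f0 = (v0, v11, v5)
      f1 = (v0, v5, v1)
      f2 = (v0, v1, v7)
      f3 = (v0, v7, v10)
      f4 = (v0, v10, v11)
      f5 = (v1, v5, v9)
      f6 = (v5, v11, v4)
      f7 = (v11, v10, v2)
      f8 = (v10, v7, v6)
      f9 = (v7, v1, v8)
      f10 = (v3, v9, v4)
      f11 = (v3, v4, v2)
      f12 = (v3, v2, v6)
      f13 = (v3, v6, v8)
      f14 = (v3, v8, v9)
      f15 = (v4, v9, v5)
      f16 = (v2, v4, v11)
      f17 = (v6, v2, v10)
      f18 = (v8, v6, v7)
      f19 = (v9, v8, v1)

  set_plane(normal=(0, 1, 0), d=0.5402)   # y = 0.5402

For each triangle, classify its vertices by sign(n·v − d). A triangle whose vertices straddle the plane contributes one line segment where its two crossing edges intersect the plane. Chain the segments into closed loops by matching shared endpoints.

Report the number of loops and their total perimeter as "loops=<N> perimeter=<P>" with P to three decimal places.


Straddling triangles (10 of 20):
  (v0,v11,v5) [+-+] → (-1.92026, 0.5402, 0.980441)–(-1.25253, 0.5402, 1.64817)  len=0.9443
  (v0,v7,v10) [++-] → (-1.25253, 0.5402, -1.64817)–(-1.92026, 0.5402, -0.980441)  len=0.9443
  (v0,v10,v11) [+--] → (-1.92026, 0.5402, -0.980441)–(-1.92026, 0.5402, 0.980441)  len=1.9609
  (v1,v5,v9) [++-] → (1.25253, 0.5402, 1.64817)–(1.92026, 0.5402, 0.980441)  len=0.9443
  (v5,v11,v4) [+--] → (-1.25253, 0.5402, 1.64817)–(0, 0.5402, 2.1266)  len=1.3408
  (v10,v7,v6) [-+-] → (-1.25253, 0.5402, -1.64817)–(0, 0.5402, -2.1266)  len=1.3408
  (v7,v1,v8) [++-] → (1.92026, 0.5402, -0.980441)–(1.25253, 0.5402, -1.64817)  len=0.9443
  (v4,v9,v5) [--+] → (1.25253, 0.5402, 1.64817)–(0, 0.5402, 2.1266)  len=1.3408
  (v8,v6,v7) [--+] → (0, 0.5402, -2.1266)–(1.25253, 0.5402, -1.64817)  len=1.3408
  (v9,v8,v1) [--+] → (1.92026, 0.5402, -0.980441)–(1.92026, 0.5402, 0.980441)  len=1.9609

Chained into 1 loop(s):
  loop 1: 10 segments, perimeter = 13.0622
Total perimeter = 13.062

loops=1 perimeter=13.062


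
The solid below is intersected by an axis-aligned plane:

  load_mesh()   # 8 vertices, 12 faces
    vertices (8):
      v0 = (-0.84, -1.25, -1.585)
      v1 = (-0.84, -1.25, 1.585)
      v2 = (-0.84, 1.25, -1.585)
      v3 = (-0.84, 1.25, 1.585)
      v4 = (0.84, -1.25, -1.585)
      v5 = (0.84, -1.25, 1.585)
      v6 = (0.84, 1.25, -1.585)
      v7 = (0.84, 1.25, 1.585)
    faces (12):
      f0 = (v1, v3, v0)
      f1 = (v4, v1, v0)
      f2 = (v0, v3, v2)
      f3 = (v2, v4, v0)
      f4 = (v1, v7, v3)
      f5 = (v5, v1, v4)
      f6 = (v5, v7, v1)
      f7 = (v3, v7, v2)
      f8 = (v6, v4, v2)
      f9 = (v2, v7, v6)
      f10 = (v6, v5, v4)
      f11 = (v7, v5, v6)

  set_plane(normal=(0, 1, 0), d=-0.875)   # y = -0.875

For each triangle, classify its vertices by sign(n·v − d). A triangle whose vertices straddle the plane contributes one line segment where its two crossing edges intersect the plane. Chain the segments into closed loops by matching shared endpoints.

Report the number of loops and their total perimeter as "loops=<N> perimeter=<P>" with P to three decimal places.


loops=1 perimeter=9.700

Straddling triangles (8 of 12):
  (v1,v3,v0) [-+-] → (-0.84, -0.875, 1.585)–(-0.84, -0.875, -1.1095)  len=2.6945
  (v0,v3,v2) [-++] → (-0.84, -0.875, -1.1095)–(-0.84, -0.875, -1.585)  len=0.4755
  (v2,v4,v0) [+--] → (0.588, -0.875, -1.585)–(-0.84, -0.875, -1.585)  len=1.4280
  (v1,v7,v3) [-++] → (-0.588, -0.875, 1.585)–(-0.84, -0.875, 1.585)  len=0.2520
  (v5,v7,v1) [-+-] → (0.84, -0.875, 1.585)–(-0.588, -0.875, 1.585)  len=1.4280
  (v6,v4,v2) [+-+] → (0.84, -0.875, -1.585)–(0.588, -0.875, -1.585)  len=0.2520
  (v6,v5,v4) [+--] → (0.84, -0.875, 1.1095)–(0.84, -0.875, -1.585)  len=2.6945
  (v7,v5,v6) [+-+] → (0.84, -0.875, 1.585)–(0.84, -0.875, 1.1095)  len=0.4755

Chained into 1 loop(s):
  loop 1: 8 segments, perimeter = 9.7000
Total perimeter = 9.700


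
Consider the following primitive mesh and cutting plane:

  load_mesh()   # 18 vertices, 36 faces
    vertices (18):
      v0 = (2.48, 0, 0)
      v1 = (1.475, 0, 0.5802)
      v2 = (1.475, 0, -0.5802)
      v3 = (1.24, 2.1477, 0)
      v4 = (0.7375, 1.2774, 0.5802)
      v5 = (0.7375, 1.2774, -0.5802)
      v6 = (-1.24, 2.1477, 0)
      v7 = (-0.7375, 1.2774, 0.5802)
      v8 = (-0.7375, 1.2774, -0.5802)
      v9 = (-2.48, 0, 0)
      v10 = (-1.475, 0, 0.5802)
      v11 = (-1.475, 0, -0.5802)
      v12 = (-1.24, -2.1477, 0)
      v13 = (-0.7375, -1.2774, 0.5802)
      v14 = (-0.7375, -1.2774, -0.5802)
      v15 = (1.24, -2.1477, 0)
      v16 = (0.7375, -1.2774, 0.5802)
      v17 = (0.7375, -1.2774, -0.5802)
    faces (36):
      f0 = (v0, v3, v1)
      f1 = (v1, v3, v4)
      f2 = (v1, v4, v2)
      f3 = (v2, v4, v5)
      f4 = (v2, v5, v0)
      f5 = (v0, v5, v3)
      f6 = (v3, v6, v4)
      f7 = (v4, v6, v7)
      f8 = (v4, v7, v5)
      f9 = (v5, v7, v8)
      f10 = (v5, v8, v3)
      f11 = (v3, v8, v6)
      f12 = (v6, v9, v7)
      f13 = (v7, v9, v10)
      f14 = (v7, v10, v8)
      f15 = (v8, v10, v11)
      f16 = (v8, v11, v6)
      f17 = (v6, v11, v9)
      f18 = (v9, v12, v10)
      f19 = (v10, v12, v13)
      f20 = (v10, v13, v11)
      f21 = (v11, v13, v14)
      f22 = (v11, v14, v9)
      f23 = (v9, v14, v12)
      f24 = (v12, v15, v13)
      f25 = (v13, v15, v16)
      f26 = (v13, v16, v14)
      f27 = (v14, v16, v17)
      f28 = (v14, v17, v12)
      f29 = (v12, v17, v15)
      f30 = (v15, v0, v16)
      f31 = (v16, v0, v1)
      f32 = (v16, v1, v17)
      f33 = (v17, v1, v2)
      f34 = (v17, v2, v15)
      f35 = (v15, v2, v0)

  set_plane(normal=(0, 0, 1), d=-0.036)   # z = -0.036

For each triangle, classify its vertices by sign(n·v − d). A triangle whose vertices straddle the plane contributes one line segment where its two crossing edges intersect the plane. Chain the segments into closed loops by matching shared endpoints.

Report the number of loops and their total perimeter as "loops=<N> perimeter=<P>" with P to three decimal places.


loops=2 perimeter=23.356

Straddling triangles (24 of 36):
  (v1,v4,v2) [++-] → (1.12913, 0.59907, -0.036)–(1.475, 0, -0.036)  len=0.6917
  (v2,v4,v5) [-+-] → (1.12913, 0.59907, -0.036)–(0.7375, 1.2774, -0.036)  len=0.7833
  (v2,v5,v0) [--+] → (2.37188, 0.0792596, -0.036)–(2.41764, 0, -0.036)  len=0.0915
  (v0,v5,v3) [+-+] → (2.37188, 0.0792596, -0.036)–(1.20882, 2.0937, -0.036)  len=2.3261
  (v4,v7,v5) [++-] → (0.0457601, 1.2774, -0.036)–(0.7375, 1.2774, -0.036)  len=0.6917
  (v5,v7,v8) [-+-] → (0.0457601, 1.2774, -0.036)–(-0.7375, 1.2774, -0.036)  len=0.7833
  (v5,v8,v3) [--+] → (1.1173, 2.0937, -0.036)–(1.20882, 2.0937, -0.036)  len=0.0915
  (v3,v8,v6) [+-+] → (1.1173, 2.0937, -0.036)–(-1.20882, 2.0937, -0.036)  len=2.3261
  (v7,v10,v8) [++-] → (-1.08337, 0.67833, -0.036)–(-0.7375, 1.2774, -0.036)  len=0.6917
  (v8,v10,v11) [-+-] → (-1.08337, 0.67833, -0.036)–(-1.475, 0, -0.036)  len=0.7833
  (v8,v11,v6) [--+] → (-1.25458, 2.01444, -0.036)–(-1.20882, 2.0937, -0.036)  len=0.0915
  (v6,v11,v9) [+-+] → (-1.25458, 2.01444, -0.036)–(-2.41764, 0, -0.036)  len=2.3261
  (v10,v13,v11) [++-] → (-1.12913, -0.59907, -0.036)–(-1.475, 0, -0.036)  len=0.6917
  (v11,v13,v14) [-+-] → (-1.12913, -0.59907, -0.036)–(-0.7375, -1.2774, -0.036)  len=0.7833
  (v11,v14,v9) [--+] → (-2.37188, -0.0792596, -0.036)–(-2.41764, 0, -0.036)  len=0.0915
  (v9,v14,v12) [+-+] → (-2.37188, -0.0792596, -0.036)–(-1.20882, -2.0937, -0.036)  len=2.3261
  (v13,v16,v14) [++-] → (-0.0457601, -1.2774, -0.036)–(-0.7375, -1.2774, -0.036)  len=0.6917
  (v14,v16,v17) [-+-] → (-0.0457601, -1.2774, -0.036)–(0.7375, -1.2774, -0.036)  len=0.7833
  (v14,v17,v12) [--+] → (-1.1173, -2.0937, -0.036)–(-1.20882, -2.0937, -0.036)  len=0.0915
  (v12,v17,v15) [+-+] → (-1.1173, -2.0937, -0.036)–(1.20882, -2.0937, -0.036)  len=2.3261
  (v16,v1,v17) [++-] → (1.08337, -0.67833, -0.036)–(0.7375, -1.2774, -0.036)  len=0.6917
  (v17,v1,v2) [-+-] → (1.08337, -0.67833, -0.036)–(1.475, 0, -0.036)  len=0.7833
  (v17,v2,v15) [--+] → (1.25458, -2.01444, -0.036)–(1.20882, -2.0937, -0.036)  len=0.0915
  (v15,v2,v0) [+-+] → (1.25458, -2.01444, -0.036)–(2.41764, 0, -0.036)  len=2.3261

Chained into 2 loop(s):
  loop 1: 12 segments, perimeter = 8.8500
  loop 2: 12 segments, perimeter = 14.5057
Total perimeter = 23.356


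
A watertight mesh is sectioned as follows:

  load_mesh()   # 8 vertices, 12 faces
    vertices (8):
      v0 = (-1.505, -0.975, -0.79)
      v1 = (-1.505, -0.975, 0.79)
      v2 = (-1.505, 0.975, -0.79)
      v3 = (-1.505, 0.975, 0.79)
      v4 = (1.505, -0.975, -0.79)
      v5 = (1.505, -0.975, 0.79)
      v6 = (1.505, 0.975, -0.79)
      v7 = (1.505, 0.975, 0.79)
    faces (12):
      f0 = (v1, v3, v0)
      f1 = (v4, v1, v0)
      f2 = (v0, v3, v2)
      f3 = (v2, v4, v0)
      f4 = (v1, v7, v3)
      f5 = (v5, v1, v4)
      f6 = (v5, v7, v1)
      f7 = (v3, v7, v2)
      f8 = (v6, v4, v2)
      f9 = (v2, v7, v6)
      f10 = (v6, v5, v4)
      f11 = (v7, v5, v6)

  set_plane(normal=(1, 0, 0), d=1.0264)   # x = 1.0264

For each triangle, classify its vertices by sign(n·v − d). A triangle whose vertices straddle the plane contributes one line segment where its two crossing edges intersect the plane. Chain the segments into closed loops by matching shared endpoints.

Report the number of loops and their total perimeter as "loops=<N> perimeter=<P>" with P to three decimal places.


Straddling triangles (8 of 12):
  (v4,v1,v0) [+--] → (1.0264, -0.975, -0.538775)–(1.0264, -0.975, -0.79)  len=0.2512
  (v2,v4,v0) [-+-] → (1.0264, -0.664944, -0.79)–(1.0264, -0.975, -0.79)  len=0.3101
  (v1,v7,v3) [-+-] → (1.0264, 0.664944, 0.79)–(1.0264, 0.975, 0.79)  len=0.3101
  (v5,v1,v4) [+-+] → (1.0264, -0.975, 0.79)–(1.0264, -0.975, -0.538775)  len=1.3288
  (v5,v7,v1) [++-] → (1.0264, 0.664944, 0.79)–(1.0264, -0.975, 0.79)  len=1.6399
  (v3,v7,v2) [-+-] → (1.0264, 0.975, 0.79)–(1.0264, 0.975, 0.538775)  len=0.2512
  (v6,v4,v2) [++-] → (1.0264, -0.664944, -0.79)–(1.0264, 0.975, -0.79)  len=1.6399
  (v2,v7,v6) [-++] → (1.0264, 0.975, 0.538775)–(1.0264, 0.975, -0.79)  len=1.3288

Chained into 1 loop(s):
  loop 1: 8 segments, perimeter = 7.0600
Total perimeter = 7.060

loops=1 perimeter=7.060


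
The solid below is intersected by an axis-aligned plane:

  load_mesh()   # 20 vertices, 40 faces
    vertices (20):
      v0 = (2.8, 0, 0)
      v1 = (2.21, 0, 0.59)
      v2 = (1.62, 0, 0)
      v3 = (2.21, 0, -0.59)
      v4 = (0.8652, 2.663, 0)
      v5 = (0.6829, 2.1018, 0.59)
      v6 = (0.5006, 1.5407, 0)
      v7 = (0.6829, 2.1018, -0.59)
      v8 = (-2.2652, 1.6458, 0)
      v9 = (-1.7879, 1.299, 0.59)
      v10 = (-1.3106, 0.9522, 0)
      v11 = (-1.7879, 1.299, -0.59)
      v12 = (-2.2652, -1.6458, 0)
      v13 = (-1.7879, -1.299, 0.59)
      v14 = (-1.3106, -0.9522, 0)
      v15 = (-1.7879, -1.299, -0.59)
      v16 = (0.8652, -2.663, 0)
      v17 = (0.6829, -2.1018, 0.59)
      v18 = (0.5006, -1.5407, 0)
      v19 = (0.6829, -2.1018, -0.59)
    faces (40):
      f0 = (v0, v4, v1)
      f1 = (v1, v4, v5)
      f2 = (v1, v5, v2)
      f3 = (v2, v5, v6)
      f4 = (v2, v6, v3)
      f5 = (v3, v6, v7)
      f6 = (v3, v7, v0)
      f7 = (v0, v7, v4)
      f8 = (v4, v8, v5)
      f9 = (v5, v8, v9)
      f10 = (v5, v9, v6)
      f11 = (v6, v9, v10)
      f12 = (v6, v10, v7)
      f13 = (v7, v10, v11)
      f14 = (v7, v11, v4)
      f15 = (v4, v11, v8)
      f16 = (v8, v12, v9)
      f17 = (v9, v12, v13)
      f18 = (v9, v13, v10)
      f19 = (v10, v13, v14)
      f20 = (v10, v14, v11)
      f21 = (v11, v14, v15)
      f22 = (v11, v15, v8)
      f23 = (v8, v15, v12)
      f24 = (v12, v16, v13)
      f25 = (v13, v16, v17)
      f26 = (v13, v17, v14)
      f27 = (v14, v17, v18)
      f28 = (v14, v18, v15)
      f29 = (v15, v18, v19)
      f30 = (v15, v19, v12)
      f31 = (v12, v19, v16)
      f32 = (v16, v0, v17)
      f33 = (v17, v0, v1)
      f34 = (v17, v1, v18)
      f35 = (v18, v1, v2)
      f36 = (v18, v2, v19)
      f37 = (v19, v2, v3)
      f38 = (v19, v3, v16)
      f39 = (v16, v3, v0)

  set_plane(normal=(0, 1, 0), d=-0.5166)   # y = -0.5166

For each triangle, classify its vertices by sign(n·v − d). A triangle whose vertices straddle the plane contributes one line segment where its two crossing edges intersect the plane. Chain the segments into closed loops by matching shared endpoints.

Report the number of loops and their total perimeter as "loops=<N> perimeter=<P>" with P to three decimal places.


loops=2 perimeter=6.373

Straddling triangles (16 of 40):
  (v8,v12,v9) [+-+] → (-2.2652, -0.5166, 0)–(-2.08218, -0.5166, 0.226239)  len=0.2910
  (v9,v12,v13) [+--] → (-2.08218, -0.5166, 0.226239)–(-1.7879, -0.5166, 0.59)  len=0.4679
  (v9,v13,v10) [+-+] → (-1.7879, -0.5166, 0.59)–(-1.62202, -0.5166, 0.384947)  len=0.2638
  (v10,v13,v14) [+--] → (-1.62202, -0.5166, 0.384947)–(-1.3106, -0.5166, 0)  len=0.4951
  (v10,v14,v11) [+-+] → (-1.3106, -0.5166, 0)–(-1.40296, -0.5166, -0.114163)  len=0.1468
  (v11,v14,v15) [+--] → (-1.40296, -0.5166, -0.114163)–(-1.7879, -0.5166, -0.59)  len=0.6120
  (v11,v15,v8) [+-+] → (-1.7879, -0.5166, -0.59)–(-1.91471, -0.5166, -0.433244)  len=0.2016
  (v8,v15,v12) [+--] → (-1.91471, -0.5166, -0.433244)–(-2.2652, -0.5166, 0)  len=0.5573
  (v16,v0,v17) [-+-] → (2.42466, -0.5166, 0)–(2.27964, -0.5166, 0.145016)  len=0.2051
  (v17,v0,v1) [-++] → (2.27964, -0.5166, 0.145016)–(1.83466, -0.5166, 0.59)  len=0.6293
  (v17,v1,v18) [-+-] → (1.83466, -0.5166, 0.59)–(1.63683, -0.5166, 0.392172)  len=0.2798
  (v18,v1,v2) [-++] → (1.63683, -0.5166, 0.392172)–(1.24466, -0.5166, 0)  len=0.5546
  (v18,v2,v19) [-+-] → (1.24466, -0.5166, 0)–(1.38967, -0.5166, -0.145016)  len=0.2051
  (v19,v2,v3) [-++] → (1.38967, -0.5166, -0.145016)–(1.83466, -0.5166, -0.59)  len=0.6293
  (v19,v3,v16) [-+-] → (1.83466, -0.5166, -0.59)–(1.94912, -0.5166, -0.475545)  len=0.1619
  (v16,v3,v0) [-++] → (1.94912, -0.5166, -0.475545)–(2.42466, -0.5166, 0)  len=0.6725

Chained into 2 loop(s):
  loop 1: 8 segments, perimeter = 3.0356
  loop 2: 8 segments, perimeter = 3.3375
Total perimeter = 6.373


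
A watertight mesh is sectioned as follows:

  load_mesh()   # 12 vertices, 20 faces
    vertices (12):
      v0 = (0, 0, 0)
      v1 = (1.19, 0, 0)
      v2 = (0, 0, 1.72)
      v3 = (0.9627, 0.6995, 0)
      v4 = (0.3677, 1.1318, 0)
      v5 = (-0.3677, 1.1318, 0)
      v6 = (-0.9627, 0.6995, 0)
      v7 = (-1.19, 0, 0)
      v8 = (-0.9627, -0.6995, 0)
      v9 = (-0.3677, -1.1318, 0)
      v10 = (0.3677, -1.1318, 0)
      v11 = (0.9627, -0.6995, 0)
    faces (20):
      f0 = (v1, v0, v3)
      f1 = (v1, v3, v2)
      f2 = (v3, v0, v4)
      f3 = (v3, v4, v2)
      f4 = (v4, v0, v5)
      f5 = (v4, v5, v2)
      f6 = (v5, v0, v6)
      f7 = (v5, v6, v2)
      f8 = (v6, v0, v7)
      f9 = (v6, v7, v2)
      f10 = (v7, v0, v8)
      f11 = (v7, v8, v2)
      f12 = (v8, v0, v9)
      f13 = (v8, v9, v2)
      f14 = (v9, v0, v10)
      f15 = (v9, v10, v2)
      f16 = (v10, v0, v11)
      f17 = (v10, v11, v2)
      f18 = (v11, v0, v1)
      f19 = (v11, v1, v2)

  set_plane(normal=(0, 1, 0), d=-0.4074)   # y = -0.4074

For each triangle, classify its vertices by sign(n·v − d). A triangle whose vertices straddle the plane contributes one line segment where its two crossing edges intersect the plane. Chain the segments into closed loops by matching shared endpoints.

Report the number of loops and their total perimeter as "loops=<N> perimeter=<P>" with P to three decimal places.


Straddling triangles (10 of 20):
  (v7,v0,v8) [++-] → (-0.560692, -0.4074, 0)–(-1.05762, -0.4074, 0)  len=0.4969
  (v7,v8,v2) [+-+] → (-1.05762, -0.4074, 0)–(-0.560692, -0.4074, 0.718244)  len=0.8734
  (v8,v0,v9) [-+-] → (-0.560692, -0.4074, 0)–(-0.132356, -0.4074, 0)  len=0.4283
  (v8,v9,v2) [--+] → (-0.132356, -0.4074, 1.10087)–(-0.560692, -0.4074, 0.718244)  len=0.5743
  (v9,v0,v10) [-+-] → (-0.132356, -0.4074, 0)–(0.132356, -0.4074, 0)  len=0.2647
  (v9,v10,v2) [--+] → (0.132356, -0.4074, 1.10087)–(-0.132356, -0.4074, 1.10087)  len=0.2647
  (v10,v0,v11) [-+-] → (0.132356, -0.4074, 0)–(0.560692, -0.4074, 0)  len=0.4283
  (v10,v11,v2) [--+] → (0.560692, -0.4074, 0.718244)–(0.132356, -0.4074, 1.10087)  len=0.5743
  (v11,v0,v1) [-++] → (0.560692, -0.4074, 0)–(1.05762, -0.4074, 0)  len=0.4969
  (v11,v1,v2) [-++] → (1.05762, -0.4074, 0)–(0.560692, -0.4074, 0.718244)  len=0.8734

Chained into 1 loop(s):
  loop 1: 10 segments, perimeter = 5.2754
Total perimeter = 5.275

loops=1 perimeter=5.275


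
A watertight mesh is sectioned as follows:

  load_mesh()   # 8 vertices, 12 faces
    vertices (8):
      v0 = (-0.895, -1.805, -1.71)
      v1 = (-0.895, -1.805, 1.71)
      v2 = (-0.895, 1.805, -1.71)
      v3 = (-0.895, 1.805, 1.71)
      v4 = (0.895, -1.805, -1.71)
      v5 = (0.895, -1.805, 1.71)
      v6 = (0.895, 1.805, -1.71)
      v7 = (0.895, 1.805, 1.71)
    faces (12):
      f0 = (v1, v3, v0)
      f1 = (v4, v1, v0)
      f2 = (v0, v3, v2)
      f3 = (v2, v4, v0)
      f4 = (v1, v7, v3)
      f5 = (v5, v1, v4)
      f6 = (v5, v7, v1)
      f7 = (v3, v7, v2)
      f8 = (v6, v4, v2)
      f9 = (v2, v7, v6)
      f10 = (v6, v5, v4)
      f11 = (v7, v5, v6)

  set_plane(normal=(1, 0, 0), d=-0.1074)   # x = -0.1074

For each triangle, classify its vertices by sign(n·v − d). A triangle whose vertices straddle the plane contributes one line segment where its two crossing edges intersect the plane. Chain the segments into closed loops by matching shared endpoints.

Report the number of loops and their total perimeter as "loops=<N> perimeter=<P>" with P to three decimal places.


Straddling triangles (8 of 12):
  (v4,v1,v0) [+--] → (-0.1074, -1.805, 0.2052)–(-0.1074, -1.805, -1.71)  len=1.9152
  (v2,v4,v0) [-+-] → (-0.1074, 0.2166, -1.71)–(-0.1074, -1.805, -1.71)  len=2.0216
  (v1,v7,v3) [-+-] → (-0.1074, -0.2166, 1.71)–(-0.1074, 1.805, 1.71)  len=2.0216
  (v5,v1,v4) [+-+] → (-0.1074, -1.805, 1.71)–(-0.1074, -1.805, 0.2052)  len=1.5048
  (v5,v7,v1) [++-] → (-0.1074, -0.2166, 1.71)–(-0.1074, -1.805, 1.71)  len=1.5884
  (v3,v7,v2) [-+-] → (-0.1074, 1.805, 1.71)–(-0.1074, 1.805, -0.2052)  len=1.9152
  (v6,v4,v2) [++-] → (-0.1074, 0.2166, -1.71)–(-0.1074, 1.805, -1.71)  len=1.5884
  (v2,v7,v6) [-++] → (-0.1074, 1.805, -0.2052)–(-0.1074, 1.805, -1.71)  len=1.5048

Chained into 1 loop(s):
  loop 1: 8 segments, perimeter = 14.0600
Total perimeter = 14.060

loops=1 perimeter=14.060


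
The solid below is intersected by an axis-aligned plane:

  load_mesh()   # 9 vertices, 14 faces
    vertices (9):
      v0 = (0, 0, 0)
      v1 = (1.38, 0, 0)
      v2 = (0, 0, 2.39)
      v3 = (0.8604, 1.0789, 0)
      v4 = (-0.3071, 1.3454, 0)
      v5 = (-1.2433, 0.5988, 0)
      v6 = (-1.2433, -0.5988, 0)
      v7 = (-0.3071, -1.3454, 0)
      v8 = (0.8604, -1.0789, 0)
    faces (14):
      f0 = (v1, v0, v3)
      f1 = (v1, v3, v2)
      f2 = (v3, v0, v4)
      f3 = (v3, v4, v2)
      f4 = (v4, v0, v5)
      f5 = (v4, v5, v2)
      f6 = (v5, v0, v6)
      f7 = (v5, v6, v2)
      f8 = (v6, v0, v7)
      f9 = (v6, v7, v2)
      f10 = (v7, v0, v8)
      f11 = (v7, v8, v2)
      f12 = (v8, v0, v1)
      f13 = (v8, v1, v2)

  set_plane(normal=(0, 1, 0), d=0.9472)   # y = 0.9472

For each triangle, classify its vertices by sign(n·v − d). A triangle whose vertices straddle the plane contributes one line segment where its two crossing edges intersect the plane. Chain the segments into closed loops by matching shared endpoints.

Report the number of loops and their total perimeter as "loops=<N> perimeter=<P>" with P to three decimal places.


Straddling triangles (6 of 14):
  (v1,v0,v3) [--+] → (0.755372, 0.9472, 0)–(0.923827, 0.9472, 0)  len=0.1685
  (v1,v3,v2) [-+-] → (0.923827, 0.9472, 0)–(0.755372, 0.9472, 0.291744)  len=0.3369
  (v3,v0,v4) [+-+] → (0.755372, 0.9472, 0)–(-0.216207, 0.9472, 0)  len=0.9716
  (v3,v4,v2) [++-] → (-0.216207, 0.9472, 0.707372)–(0.755372, 0.9472, 0.291744)  len=1.0567
  (v4,v0,v5) [+--] → (-0.216207, 0.9472, 0)–(-0.806423, 0.9472, 0)  len=0.5902
  (v4,v5,v2) [+--] → (-0.806423, 0.9472, 0)–(-0.216207, 0.9472, 0.707372)  len=0.9213

Chained into 1 loop(s):
  loop 1: 6 segments, perimeter = 4.0451
Total perimeter = 4.045

loops=1 perimeter=4.045
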